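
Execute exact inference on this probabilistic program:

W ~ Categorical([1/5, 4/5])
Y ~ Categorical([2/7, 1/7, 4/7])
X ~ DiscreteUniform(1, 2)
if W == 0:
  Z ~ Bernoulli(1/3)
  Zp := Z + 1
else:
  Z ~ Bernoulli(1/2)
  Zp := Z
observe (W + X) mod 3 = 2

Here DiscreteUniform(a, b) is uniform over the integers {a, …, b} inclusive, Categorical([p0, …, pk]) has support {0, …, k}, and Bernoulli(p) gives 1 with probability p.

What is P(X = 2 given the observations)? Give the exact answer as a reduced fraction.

P(X = 2 | obs) = 1/5

Enumerate traces; 12 have nonzero weight after conditioning:
  (W=0, Y=0, X=2, Z=0) weight 2/105
  (W=0, Y=0, X=2, Z=1) weight 1/105
  (W=0, Y=1, X=2, Z=0) weight 1/105
  (W=0, Y=1, X=2, Z=1) weight 1/210
  (W=0, Y=2, X=2, Z=0) weight 4/105
  (W=0, Y=2, X=2, Z=1) weight 2/105
  (W=1, Y=0, X=1, Z=0) weight 2/35
  (W=1, Y=0, X=1, Z=1) weight 2/35
  … 4 more
Group by X:
  weight(X=1) = 2/5
  weight(X=2) = 1/10
Total weight = 2/5 + 1/10 = 1/2
P(X=1 | obs) = 2/5 / 1/2 = 4/5
P(X=2 | obs) = 1/10 / 1/2 = 1/5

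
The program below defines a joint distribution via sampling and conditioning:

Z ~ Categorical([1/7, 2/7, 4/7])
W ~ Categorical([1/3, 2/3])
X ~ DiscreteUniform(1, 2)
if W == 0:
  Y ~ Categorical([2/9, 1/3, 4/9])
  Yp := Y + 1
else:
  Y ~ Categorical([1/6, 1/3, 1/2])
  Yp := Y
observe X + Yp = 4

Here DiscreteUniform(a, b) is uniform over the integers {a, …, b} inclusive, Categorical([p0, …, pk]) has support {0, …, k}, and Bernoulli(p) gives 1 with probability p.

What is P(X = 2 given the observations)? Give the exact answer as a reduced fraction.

Enumerate traces; 9 have nonzero weight after conditioning:
  (Z=0, W=0, X=1, Y=2) weight 2/189
  (Z=0, W=0, X=2, Y=1) weight 1/126
  (Z=0, W=1, X=2, Y=2) weight 1/42
  (Z=1, W=0, X=1, Y=2) weight 4/189
  (Z=1, W=0, X=2, Y=1) weight 1/63
  (Z=1, W=1, X=2, Y=2) weight 1/21
  (Z=2, W=0, X=1, Y=2) weight 8/189
  (Z=2, W=0, X=2, Y=1) weight 2/63
  … 1 more
Group by X:
  weight(X=1) = 2/27
  weight(X=2) = 2/9
Total weight = 2/27 + 2/9 = 8/27
P(X=1 | obs) = 2/27 / 8/27 = 1/4
P(X=2 | obs) = 2/9 / 8/27 = 3/4

P(X = 2 | obs) = 3/4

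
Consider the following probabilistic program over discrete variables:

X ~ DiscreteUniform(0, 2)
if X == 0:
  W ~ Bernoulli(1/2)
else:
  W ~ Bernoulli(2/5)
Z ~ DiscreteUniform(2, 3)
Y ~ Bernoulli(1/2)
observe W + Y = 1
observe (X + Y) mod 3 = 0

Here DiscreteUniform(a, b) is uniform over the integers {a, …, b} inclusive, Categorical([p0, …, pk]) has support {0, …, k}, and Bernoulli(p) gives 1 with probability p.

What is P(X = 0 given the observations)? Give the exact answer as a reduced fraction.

P(X = 0 | obs) = 5/11

Enumerate traces; 4 have nonzero weight after conditioning:
  (X=0, W=1, Z=2, Y=0) weight 1/24
  (X=0, W=1, Z=3, Y=0) weight 1/24
  (X=2, W=0, Z=2, Y=1) weight 1/20
  (X=2, W=0, Z=3, Y=1) weight 1/20
Group by X:
  weight(X=0) = 1/12
  weight(X=2) = 1/10
Total weight = 1/12 + 1/10 = 11/60
P(X=0 | obs) = 1/12 / 11/60 = 5/11
P(X=2 | obs) = 1/10 / 11/60 = 6/11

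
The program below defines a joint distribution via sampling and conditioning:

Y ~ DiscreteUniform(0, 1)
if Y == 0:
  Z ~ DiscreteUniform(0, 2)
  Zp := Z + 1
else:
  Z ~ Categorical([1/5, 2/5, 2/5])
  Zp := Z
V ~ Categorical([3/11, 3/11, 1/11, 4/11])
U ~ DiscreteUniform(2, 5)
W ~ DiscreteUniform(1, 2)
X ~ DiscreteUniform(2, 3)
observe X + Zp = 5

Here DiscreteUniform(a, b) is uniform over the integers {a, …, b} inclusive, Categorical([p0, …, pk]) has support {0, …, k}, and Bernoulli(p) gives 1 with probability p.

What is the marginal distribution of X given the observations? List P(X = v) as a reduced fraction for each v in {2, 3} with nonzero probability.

P(X=2) = 5/16, P(X=3) = 11/16

Enumerate traces; 96 have nonzero weight after conditioning:
  (Y=0, Z=1, V=0, U=2, W=1, X=3) weight 1/352
  (Y=0, Z=1, V=0, U=2, W=2, X=3) weight 1/352
  (Y=0, Z=1, V=0, U=3, W=1, X=3) weight 1/352
  (Y=0, Z=1, V=0, U=3, W=2, X=3) weight 1/352
  (Y=0, Z=1, V=0, U=4, W=1, X=3) weight 1/352
  (Y=0, Z=1, V=0, U=4, W=2, X=3) weight 1/352
  (Y=0, Z=1, V=0, U=5, W=1, X=3) weight 1/352
  (Y=0, Z=1, V=0, U=5, W=2, X=3) weight 1/352
  (Y=0, Z=2, V=0, U=2, W=1, X=2) weight 1/352
  … 87 more
Group by X:
  weight(X=2) = 1/12
  weight(X=3) = 11/60
Total weight = 1/12 + 11/60 = 4/15
P(X=2 | obs) = 1/12 / 4/15 = 5/16
P(X=3 | obs) = 11/60 / 4/15 = 11/16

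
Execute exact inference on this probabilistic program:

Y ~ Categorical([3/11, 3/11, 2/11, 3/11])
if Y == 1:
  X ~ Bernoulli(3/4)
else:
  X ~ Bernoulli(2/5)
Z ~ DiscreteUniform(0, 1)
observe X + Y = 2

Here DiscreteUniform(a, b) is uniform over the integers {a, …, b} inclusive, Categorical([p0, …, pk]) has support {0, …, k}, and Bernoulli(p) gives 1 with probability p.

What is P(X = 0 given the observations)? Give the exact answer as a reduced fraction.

Enumerate traces; 4 have nonzero weight after conditioning:
  (Y=1, X=1, Z=0) weight 9/88
  (Y=1, X=1, Z=1) weight 9/88
  (Y=2, X=0, Z=0) weight 3/55
  (Y=2, X=0, Z=1) weight 3/55
Group by X:
  weight(X=0) = 6/55
  weight(X=1) = 9/44
Total weight = 6/55 + 9/44 = 69/220
P(X=0 | obs) = 6/55 / 69/220 = 8/23
P(X=1 | obs) = 9/44 / 69/220 = 15/23

P(X = 0 | obs) = 8/23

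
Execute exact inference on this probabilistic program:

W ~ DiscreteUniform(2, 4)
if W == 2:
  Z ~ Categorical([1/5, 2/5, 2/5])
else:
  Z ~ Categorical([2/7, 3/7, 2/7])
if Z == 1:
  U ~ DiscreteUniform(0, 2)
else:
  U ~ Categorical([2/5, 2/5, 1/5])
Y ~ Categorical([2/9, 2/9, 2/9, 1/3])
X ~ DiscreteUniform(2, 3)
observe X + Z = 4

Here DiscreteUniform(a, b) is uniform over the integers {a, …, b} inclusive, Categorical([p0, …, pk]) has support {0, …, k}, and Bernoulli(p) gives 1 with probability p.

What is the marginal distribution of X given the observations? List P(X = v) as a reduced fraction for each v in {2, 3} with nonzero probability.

P(X=2) = 17/39, P(X=3) = 22/39

Enumerate traces; 72 have nonzero weight after conditioning:
  (W=2, Z=1, U=0, Y=0, X=3) weight 2/405
  (W=2, Z=1, U=0, Y=1, X=3) weight 2/405
  (W=2, Z=1, U=0, Y=2, X=3) weight 2/405
  (W=2, Z=1, U=0, Y=3, X=3) weight 1/135
  (W=2, Z=1, U=1, Y=0, X=3) weight 2/405
  (W=2, Z=1, U=1, Y=1, X=3) weight 2/405
  (W=2, Z=1, U=1, Y=2, X=3) weight 2/405
  (W=2, Z=1, U=1, Y=3, X=3) weight 1/135
  (W=2, Z=2, U=0, Y=0, X=2) weight 4/675
  … 63 more
Group by X:
  weight(X=2) = 17/105
  weight(X=3) = 22/105
Total weight = 17/105 + 22/105 = 13/35
P(X=2 | obs) = 17/105 / 13/35 = 17/39
P(X=3 | obs) = 22/105 / 13/35 = 22/39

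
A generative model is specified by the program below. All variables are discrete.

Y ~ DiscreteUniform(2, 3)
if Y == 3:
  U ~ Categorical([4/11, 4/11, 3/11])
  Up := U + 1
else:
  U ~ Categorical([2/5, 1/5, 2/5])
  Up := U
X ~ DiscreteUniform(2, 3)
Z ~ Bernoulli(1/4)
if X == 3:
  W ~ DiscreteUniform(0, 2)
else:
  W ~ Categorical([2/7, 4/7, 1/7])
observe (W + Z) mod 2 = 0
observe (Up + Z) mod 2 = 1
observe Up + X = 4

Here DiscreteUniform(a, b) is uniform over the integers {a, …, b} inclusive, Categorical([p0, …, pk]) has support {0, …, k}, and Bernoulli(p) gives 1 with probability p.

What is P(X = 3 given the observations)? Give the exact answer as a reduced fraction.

P(X = 3 | obs) = 31/43

Enumerate traces; 6 have nonzero weight after conditioning:
  (Y=2, U=1, X=3, Z=0, W=0) weight 1/80
  (Y=2, U=1, X=3, Z=0, W=2) weight 1/80
  (Y=2, U=2, X=2, Z=1, W=1) weight 1/70
  (Y=3, U=0, X=3, Z=0, W=0) weight 1/44
  (Y=3, U=0, X=3, Z=0, W=2) weight 1/44
  (Y=3, U=1, X=2, Z=1, W=1) weight 1/77
Group by X:
  weight(X=2) = 3/110
  weight(X=3) = 31/440
Total weight = 3/110 + 31/440 = 43/440
P(X=2 | obs) = 3/110 / 43/440 = 12/43
P(X=3 | obs) = 31/440 / 43/440 = 31/43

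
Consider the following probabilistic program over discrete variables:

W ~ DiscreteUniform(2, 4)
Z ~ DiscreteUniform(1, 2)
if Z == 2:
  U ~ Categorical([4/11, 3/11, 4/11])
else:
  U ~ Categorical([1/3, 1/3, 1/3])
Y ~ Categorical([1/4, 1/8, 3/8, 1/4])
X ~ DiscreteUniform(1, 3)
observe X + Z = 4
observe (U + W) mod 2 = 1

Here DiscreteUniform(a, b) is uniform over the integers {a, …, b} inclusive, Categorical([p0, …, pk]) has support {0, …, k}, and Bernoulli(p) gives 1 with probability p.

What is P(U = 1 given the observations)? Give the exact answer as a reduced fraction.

P(U = 1 | obs) = 20/43

Enumerate traces; 32 have nonzero weight after conditioning:
  (W=2, Z=1, U=1, Y=0, X=3) weight 1/216
  (W=2, Z=1, U=1, Y=1, X=3) weight 1/432
  (W=2, Z=1, U=1, Y=2, X=3) weight 1/144
  (W=2, Z=1, U=1, Y=3, X=3) weight 1/216
  (W=2, Z=2, U=1, Y=0, X=2) weight 1/264
  (W=2, Z=2, U=1, Y=1, X=2) weight 1/528
  (W=2, Z=2, U=1, Y=2, X=2) weight 1/176
  (W=2, Z=2, U=1, Y=3, X=2) weight 1/264
  (W=3, Z=1, U=0, Y=0, X=3) weight 1/216
  (W=3, Z=1, U=2, Y=0, X=3) weight 1/216
  … 22 more
Group by U:
  weight(U=0) = 23/594
  weight(U=1) = 20/297
  weight(U=2) = 23/594
Total weight = 23/594 + 20/297 + 23/594 = 43/297
P(U=0 | obs) = 23/594 / 43/297 = 23/86
P(U=1 | obs) = 20/297 / 43/297 = 20/43
P(U=2 | obs) = 23/594 / 43/297 = 23/86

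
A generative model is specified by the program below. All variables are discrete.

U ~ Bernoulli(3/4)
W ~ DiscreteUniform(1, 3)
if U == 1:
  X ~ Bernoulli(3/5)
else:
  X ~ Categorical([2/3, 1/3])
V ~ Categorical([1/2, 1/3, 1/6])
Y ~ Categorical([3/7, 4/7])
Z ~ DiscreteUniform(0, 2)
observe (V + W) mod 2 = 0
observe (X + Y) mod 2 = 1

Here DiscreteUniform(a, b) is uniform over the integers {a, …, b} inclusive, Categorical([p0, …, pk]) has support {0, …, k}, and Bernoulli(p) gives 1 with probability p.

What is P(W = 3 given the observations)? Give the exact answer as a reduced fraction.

Enumerate traces; 48 have nonzero weight after conditioning:
  (U=0, W=1, X=0, V=1, Y=1, Z=0) weight 2/567
  (U=0, W=1, X=0, V=1, Y=1, Z=1) weight 2/567
  (U=0, W=1, X=0, V=1, Y=1, Z=2) weight 2/567
  (U=0, W=1, X=1, V=1, Y=0, Z=0) weight 1/756
  (U=0, W=1, X=1, V=1, Y=0, Z=1) weight 1/756
  (U=0, W=1, X=1, V=1, Y=0, Z=2) weight 1/756
  (U=0, W=2, X=0, V=0, Y=1, Z=0) weight 1/189
  (U=0, W=2, X=0, V=0, Y=1, Z=1) weight 1/189
  (U=0, W=3, X=0, V=1, Y=1, Z=0) weight 2/567
  … 39 more
Group by W:
  weight(W=1) = 52/945
  weight(W=2) = 104/945
  weight(W=3) = 52/945
Total weight = 52/945 + 104/945 + 52/945 = 208/945
P(W=1 | obs) = 52/945 / 208/945 = 1/4
P(W=2 | obs) = 104/945 / 208/945 = 1/2
P(W=3 | obs) = 52/945 / 208/945 = 1/4

P(W = 3 | obs) = 1/4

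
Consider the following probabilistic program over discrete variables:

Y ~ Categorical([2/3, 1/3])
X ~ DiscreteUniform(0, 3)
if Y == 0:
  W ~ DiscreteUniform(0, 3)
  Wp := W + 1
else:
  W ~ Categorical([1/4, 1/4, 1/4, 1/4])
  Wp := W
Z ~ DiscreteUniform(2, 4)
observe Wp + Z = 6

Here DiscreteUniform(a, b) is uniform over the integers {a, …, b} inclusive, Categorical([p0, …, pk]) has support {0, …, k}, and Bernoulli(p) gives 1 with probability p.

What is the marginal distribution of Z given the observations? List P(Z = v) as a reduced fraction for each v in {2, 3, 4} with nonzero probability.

P(Z=2) = 1/4, P(Z=3) = 3/8, P(Z=4) = 3/8

Enumerate traces; 20 have nonzero weight after conditioning:
  (Y=0, X=0, W=1, Z=4) weight 1/72
  (Y=0, X=0, W=2, Z=3) weight 1/72
  (Y=0, X=0, W=3, Z=2) weight 1/72
  (Y=0, X=1, W=1, Z=4) weight 1/72
  (Y=0, X=1, W=2, Z=3) weight 1/72
  (Y=0, X=1, W=3, Z=2) weight 1/72
  (Y=0, X=2, W=1, Z=4) weight 1/72
  (Y=0, X=2, W=2, Z=3) weight 1/72
  … 12 more
Group by Z:
  weight(Z=2) = 1/18
  weight(Z=3) = 1/12
  weight(Z=4) = 1/12
Total weight = 1/18 + 1/12 + 1/12 = 2/9
P(Z=2 | obs) = 1/18 / 2/9 = 1/4
P(Z=3 | obs) = 1/12 / 2/9 = 3/8
P(Z=4 | obs) = 1/12 / 2/9 = 3/8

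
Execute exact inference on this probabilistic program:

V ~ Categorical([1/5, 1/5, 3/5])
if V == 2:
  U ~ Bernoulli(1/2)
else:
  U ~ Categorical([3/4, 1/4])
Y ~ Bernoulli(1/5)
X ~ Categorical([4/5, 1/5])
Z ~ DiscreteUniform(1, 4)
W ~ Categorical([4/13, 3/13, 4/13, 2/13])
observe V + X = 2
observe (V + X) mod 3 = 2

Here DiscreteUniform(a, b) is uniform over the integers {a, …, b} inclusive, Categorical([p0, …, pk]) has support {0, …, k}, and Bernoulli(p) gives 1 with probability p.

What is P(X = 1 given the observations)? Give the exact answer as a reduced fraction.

Enumerate traces; 128 have nonzero weight after conditioning:
  (V=1, U=0, Y=0, X=1, Z=1, W=0) weight 3/1625
  (V=1, U=0, Y=0, X=1, Z=1, W=1) weight 9/6500
  (V=1, U=0, Y=0, X=1, Z=1, W=2) weight 3/1625
  (V=1, U=0, Y=0, X=1, Z=1, W=3) weight 3/3250
  (V=1, U=0, Y=0, X=1, Z=2, W=0) weight 3/1625
  (V=1, U=0, Y=0, X=1, Z=2, W=1) weight 9/6500
  (V=1, U=0, Y=0, X=1, Z=2, W=2) weight 3/1625
  (V=1, U=0, Y=0, X=1, Z=2, W=3) weight 3/3250
  (V=2, U=0, Y=0, X=0, Z=1, W=0) weight 24/1625
  … 119 more
Group by X:
  weight(X=0) = 12/25
  weight(X=1) = 1/25
Total weight = 12/25 + 1/25 = 13/25
P(X=0 | obs) = 12/25 / 13/25 = 12/13
P(X=1 | obs) = 1/25 / 13/25 = 1/13

P(X = 1 | obs) = 1/13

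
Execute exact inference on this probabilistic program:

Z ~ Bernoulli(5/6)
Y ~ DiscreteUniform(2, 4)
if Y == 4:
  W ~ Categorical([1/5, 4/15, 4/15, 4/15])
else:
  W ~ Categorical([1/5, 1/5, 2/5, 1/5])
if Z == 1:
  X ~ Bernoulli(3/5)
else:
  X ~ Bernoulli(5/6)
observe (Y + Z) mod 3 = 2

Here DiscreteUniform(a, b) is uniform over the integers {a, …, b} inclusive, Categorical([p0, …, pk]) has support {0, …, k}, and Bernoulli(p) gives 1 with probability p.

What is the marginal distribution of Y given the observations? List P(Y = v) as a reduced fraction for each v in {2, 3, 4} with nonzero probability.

Enumerate traces; 16 have nonzero weight after conditioning:
  (Z=0, Y=2, W=0, X=0) weight 1/540
  (Z=0, Y=2, W=0, X=1) weight 1/108
  (Z=0, Y=2, W=1, X=0) weight 1/540
  (Z=0, Y=2, W=1, X=1) weight 1/108
  (Z=0, Y=2, W=2, X=0) weight 1/270
  (Z=0, Y=2, W=2, X=1) weight 1/54
  (Z=0, Y=2, W=3, X=0) weight 1/540
  (Z=0, Y=2, W=3, X=1) weight 1/108
  (Z=1, Y=4, W=0, X=0) weight 1/45
  … 7 more
Group by Y:
  weight(Y=2) = 1/18
  weight(Y=4) = 5/18
Total weight = 1/18 + 5/18 = 1/3
P(Y=2 | obs) = 1/18 / 1/3 = 1/6
P(Y=4 | obs) = 5/18 / 1/3 = 5/6

P(Y=2) = 1/6, P(Y=4) = 5/6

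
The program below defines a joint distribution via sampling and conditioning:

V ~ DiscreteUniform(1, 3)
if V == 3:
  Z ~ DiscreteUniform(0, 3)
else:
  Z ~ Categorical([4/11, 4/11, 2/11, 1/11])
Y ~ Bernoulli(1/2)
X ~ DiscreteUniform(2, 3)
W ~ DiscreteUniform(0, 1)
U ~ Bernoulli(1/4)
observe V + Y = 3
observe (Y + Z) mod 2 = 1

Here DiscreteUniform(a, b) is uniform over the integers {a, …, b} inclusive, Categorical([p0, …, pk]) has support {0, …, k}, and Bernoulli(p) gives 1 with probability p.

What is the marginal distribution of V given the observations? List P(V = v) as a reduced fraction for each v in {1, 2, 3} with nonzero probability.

P(V=2) = 12/23, P(V=3) = 11/23

Enumerate traces; 32 have nonzero weight after conditioning:
  (V=2, Z=0, Y=1, X=2, W=0, U=0) weight 1/88
  (V=2, Z=0, Y=1, X=2, W=0, U=1) weight 1/264
  (V=2, Z=0, Y=1, X=2, W=1, U=0) weight 1/88
  (V=2, Z=0, Y=1, X=2, W=1, U=1) weight 1/264
  (V=2, Z=0, Y=1, X=3, W=0, U=0) weight 1/88
  (V=2, Z=0, Y=1, X=3, W=0, U=1) weight 1/264
  (V=2, Z=0, Y=1, X=3, W=1, U=0) weight 1/88
  (V=2, Z=0, Y=1, X=3, W=1, U=1) weight 1/264
  (V=3, Z=1, Y=0, X=2, W=0, U=0) weight 1/128
  … 23 more
Group by V:
  weight(V=2) = 1/11
  weight(V=3) = 1/12
Total weight = 1/11 + 1/12 = 23/132
P(V=2 | obs) = 1/11 / 23/132 = 12/23
P(V=3 | obs) = 1/12 / 23/132 = 11/23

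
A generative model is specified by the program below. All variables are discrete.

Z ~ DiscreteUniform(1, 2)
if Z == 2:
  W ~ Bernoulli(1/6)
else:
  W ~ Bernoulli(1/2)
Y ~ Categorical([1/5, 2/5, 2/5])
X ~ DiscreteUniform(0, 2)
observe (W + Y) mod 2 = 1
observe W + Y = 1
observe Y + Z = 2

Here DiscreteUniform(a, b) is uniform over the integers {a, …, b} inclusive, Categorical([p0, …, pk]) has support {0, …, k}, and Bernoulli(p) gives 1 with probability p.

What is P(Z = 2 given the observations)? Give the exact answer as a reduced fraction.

Enumerate traces; 6 have nonzero weight after conditioning:
  (Z=1, W=0, Y=1, X=0) weight 1/30
  (Z=1, W=0, Y=1, X=1) weight 1/30
  (Z=1, W=0, Y=1, X=2) weight 1/30
  (Z=2, W=1, Y=0, X=0) weight 1/180
  (Z=2, W=1, Y=0, X=1) weight 1/180
  (Z=2, W=1, Y=0, X=2) weight 1/180
Group by Z:
  weight(Z=1) = 1/10
  weight(Z=2) = 1/60
Total weight = 1/10 + 1/60 = 7/60
P(Z=1 | obs) = 1/10 / 7/60 = 6/7
P(Z=2 | obs) = 1/60 / 7/60 = 1/7

P(Z = 2 | obs) = 1/7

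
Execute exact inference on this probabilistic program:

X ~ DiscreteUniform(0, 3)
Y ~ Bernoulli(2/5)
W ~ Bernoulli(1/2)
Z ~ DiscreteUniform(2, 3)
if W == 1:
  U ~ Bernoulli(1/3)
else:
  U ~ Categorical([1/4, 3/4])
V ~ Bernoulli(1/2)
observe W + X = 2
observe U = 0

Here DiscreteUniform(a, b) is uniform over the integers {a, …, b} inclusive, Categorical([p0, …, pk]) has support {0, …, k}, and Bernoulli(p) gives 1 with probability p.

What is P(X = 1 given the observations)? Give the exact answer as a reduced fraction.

Enumerate traces; 16 have nonzero weight after conditioning:
  (X=1, Y=0, W=1, Z=2, U=0, V=0) weight 1/80
  (X=1, Y=0, W=1, Z=2, U=0, V=1) weight 1/80
  (X=1, Y=0, W=1, Z=3, U=0, V=0) weight 1/80
  (X=1, Y=0, W=1, Z=3, U=0, V=1) weight 1/80
  (X=1, Y=1, W=1, Z=2, U=0, V=0) weight 1/120
  (X=1, Y=1, W=1, Z=2, U=0, V=1) weight 1/120
  (X=1, Y=1, W=1, Z=3, U=0, V=0) weight 1/120
  (X=1, Y=1, W=1, Z=3, U=0, V=1) weight 1/120
  (X=2, Y=0, W=0, Z=2, U=0, V=0) weight 3/640
  … 7 more
Group by X:
  weight(X=1) = 1/12
  weight(X=2) = 1/32
Total weight = 1/12 + 1/32 = 11/96
P(X=1 | obs) = 1/12 / 11/96 = 8/11
P(X=2 | obs) = 1/32 / 11/96 = 3/11

P(X = 1 | obs) = 8/11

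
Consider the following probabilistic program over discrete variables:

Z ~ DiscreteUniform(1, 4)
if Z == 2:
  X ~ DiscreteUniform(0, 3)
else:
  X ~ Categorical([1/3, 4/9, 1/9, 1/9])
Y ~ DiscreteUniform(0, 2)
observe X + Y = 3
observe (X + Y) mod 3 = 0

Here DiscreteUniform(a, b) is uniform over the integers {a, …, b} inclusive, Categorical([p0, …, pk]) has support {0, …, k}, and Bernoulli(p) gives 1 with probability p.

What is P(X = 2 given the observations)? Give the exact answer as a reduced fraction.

Enumerate traces; 12 have nonzero weight after conditioning:
  (Z=1, X=1, Y=2) weight 1/27
  (Z=1, X=2, Y=1) weight 1/108
  (Z=1, X=3, Y=0) weight 1/108
  (Z=2, X=1, Y=2) weight 1/48
  (Z=2, X=2, Y=1) weight 1/48
  (Z=2, X=3, Y=0) weight 1/48
  (Z=3, X=1, Y=2) weight 1/27
  (Z=3, X=2, Y=1) weight 1/108
  … 4 more
Group by X:
  weight(X=1) = 19/144
  weight(X=2) = 7/144
  weight(X=3) = 7/144
Total weight = 19/144 + 7/144 + 7/144 = 11/48
P(X=1 | obs) = 19/144 / 11/48 = 19/33
P(X=2 | obs) = 7/144 / 11/48 = 7/33
P(X=3 | obs) = 7/144 / 11/48 = 7/33

P(X = 2 | obs) = 7/33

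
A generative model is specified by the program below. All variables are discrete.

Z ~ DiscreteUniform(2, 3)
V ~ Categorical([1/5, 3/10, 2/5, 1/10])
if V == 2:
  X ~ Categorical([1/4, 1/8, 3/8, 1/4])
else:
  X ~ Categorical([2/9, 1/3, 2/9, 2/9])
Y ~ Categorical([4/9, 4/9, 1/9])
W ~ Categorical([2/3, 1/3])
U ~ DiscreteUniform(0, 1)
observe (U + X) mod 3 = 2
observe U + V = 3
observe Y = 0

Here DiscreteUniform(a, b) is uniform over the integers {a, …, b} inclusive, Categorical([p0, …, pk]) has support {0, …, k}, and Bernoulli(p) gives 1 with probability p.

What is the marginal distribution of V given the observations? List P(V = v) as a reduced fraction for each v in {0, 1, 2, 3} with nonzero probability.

P(V=2) = 9/13, P(V=3) = 4/13

Enumerate traces; 8 have nonzero weight after conditioning:
  (Z=2, V=2, X=1, Y=0, W=0, U=1) weight 1/270
  (Z=2, V=2, X=1, Y=0, W=1, U=1) weight 1/540
  (Z=2, V=3, X=2, Y=0, W=0, U=0) weight 2/1215
  (Z=2, V=3, X=2, Y=0, W=1, U=0) weight 1/1215
  (Z=3, V=2, X=1, Y=0, W=0, U=1) weight 1/270
  (Z=3, V=2, X=1, Y=0, W=1, U=1) weight 1/540
  (Z=3, V=3, X=2, Y=0, W=0, U=0) weight 2/1215
  (Z=3, V=3, X=2, Y=0, W=1, U=0) weight 1/1215
Group by V:
  weight(V=2) = 1/90
  weight(V=3) = 2/405
Total weight = 1/90 + 2/405 = 13/810
P(V=2 | obs) = 1/90 / 13/810 = 9/13
P(V=3 | obs) = 2/405 / 13/810 = 4/13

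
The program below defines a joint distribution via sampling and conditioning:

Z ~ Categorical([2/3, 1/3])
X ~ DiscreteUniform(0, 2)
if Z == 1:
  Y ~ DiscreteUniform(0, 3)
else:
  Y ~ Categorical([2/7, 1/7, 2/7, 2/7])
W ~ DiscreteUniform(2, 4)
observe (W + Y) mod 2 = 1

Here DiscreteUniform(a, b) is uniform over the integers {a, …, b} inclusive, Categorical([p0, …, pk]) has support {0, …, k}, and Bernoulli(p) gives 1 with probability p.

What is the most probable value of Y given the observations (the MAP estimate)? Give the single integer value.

argmax_v P(Y = v | obs) = 3

Enumerate traces; 36 have nonzero weight after conditioning:
  (Z=0, X=0, Y=0, W=3) weight 4/189
  (Z=0, X=0, Y=1, W=2) weight 2/189
  (Z=0, X=0, Y=1, W=4) weight 2/189
  (Z=0, X=0, Y=2, W=3) weight 4/189
  (Z=0, X=0, Y=3, W=2) weight 4/189
  (Z=0, X=0, Y=3, W=4) weight 4/189
  (Z=0, X=1, Y=0, W=3) weight 4/189
  (Z=0, X=1, Y=1, W=2) weight 2/189
  … 28 more
Group by Y:
  weight(Y=0) = 23/252
  weight(Y=1) = 5/42
  weight(Y=2) = 23/252
  weight(Y=3) = 23/126
Total weight = 23/252 + 5/42 + 23/252 + 23/126 = 61/126
P(Y=0 | obs) = 23/252 / 61/126 = 23/122
P(Y=1 | obs) = 5/42 / 61/126 = 15/61
P(Y=2 | obs) = 23/252 / 61/126 = 23/122
P(Y=3 | obs) = 23/126 / 61/126 = 23/61
argmax = 3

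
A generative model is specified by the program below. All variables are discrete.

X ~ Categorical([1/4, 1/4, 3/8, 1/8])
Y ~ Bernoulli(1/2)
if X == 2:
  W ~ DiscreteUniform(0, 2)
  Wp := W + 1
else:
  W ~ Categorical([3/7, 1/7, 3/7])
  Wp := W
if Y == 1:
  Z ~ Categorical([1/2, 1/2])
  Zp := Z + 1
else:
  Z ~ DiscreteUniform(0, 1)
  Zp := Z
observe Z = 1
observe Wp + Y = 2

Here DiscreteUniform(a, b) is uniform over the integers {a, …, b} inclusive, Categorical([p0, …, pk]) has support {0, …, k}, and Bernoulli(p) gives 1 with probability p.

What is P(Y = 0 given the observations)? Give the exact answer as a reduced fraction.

P(Y = 0 | obs) = 11/17

Enumerate traces; 8 have nonzero weight after conditioning:
  (X=0, Y=0, W=2, Z=1) weight 3/112
  (X=0, Y=1, W=1, Z=1) weight 1/112
  (X=1, Y=0, W=2, Z=1) weight 3/112
  (X=1, Y=1, W=1, Z=1) weight 1/112
  (X=2, Y=0, W=1, Z=1) weight 1/32
  (X=2, Y=1, W=0, Z=1) weight 1/32
  (X=3, Y=0, W=2, Z=1) weight 3/224
  (X=3, Y=1, W=1, Z=1) weight 1/224
Group by Y:
  weight(Y=0) = 11/112
  weight(Y=1) = 3/56
Total weight = 11/112 + 3/56 = 17/112
P(Y=0 | obs) = 11/112 / 17/112 = 11/17
P(Y=1 | obs) = 3/56 / 17/112 = 6/17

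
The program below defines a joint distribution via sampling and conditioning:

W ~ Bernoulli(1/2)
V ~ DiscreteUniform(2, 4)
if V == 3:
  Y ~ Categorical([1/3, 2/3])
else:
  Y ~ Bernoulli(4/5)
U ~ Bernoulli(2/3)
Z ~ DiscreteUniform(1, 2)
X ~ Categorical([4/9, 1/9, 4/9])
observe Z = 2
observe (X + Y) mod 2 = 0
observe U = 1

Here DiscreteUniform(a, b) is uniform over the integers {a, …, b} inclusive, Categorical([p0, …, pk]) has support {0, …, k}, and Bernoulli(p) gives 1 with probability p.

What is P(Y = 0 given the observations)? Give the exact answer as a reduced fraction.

Enumerate traces; 18 have nonzero weight after conditioning:
  (W=0, V=2, Y=0, U=1, Z=2, X=0) weight 2/405
  (W=0, V=2, Y=0, U=1, Z=2, X=2) weight 2/405
  (W=0, V=2, Y=1, U=1, Z=2, X=1) weight 2/405
  (W=0, V=3, Y=0, U=1, Z=2, X=0) weight 2/243
  (W=0, V=3, Y=0, U=1, Z=2, X=2) weight 2/243
  (W=0, V=3, Y=1, U=1, Z=2, X=1) weight 1/243
  (W=0, V=4, Y=0, U=1, Z=2, X=0) weight 2/405
  (W=0, V=4, Y=0, U=1, Z=2, X=2) weight 2/405
  … 10 more
Group by Y:
  weight(Y=0) = 88/1215
  weight(Y=1) = 34/1215
Total weight = 88/1215 + 34/1215 = 122/1215
P(Y=0 | obs) = 88/1215 / 122/1215 = 44/61
P(Y=1 | obs) = 34/1215 / 122/1215 = 17/61

P(Y = 0 | obs) = 44/61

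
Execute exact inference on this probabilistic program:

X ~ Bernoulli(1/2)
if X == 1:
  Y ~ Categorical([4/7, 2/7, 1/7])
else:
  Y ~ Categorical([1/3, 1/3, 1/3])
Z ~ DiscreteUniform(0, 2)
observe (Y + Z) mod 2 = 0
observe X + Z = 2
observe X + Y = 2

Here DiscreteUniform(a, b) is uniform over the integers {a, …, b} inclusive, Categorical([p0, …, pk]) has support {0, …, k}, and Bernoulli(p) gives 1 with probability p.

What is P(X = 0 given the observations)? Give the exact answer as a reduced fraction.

Enumerate traces; 2 have nonzero weight after conditioning:
  (X=0, Y=2, Z=2) weight 1/18
  (X=1, Y=1, Z=1) weight 1/21
Group by X:
  weight(X=0) = 1/18
  weight(X=1) = 1/21
Total weight = 1/18 + 1/21 = 13/126
P(X=0 | obs) = 1/18 / 13/126 = 7/13
P(X=1 | obs) = 1/21 / 13/126 = 6/13

P(X = 0 | obs) = 7/13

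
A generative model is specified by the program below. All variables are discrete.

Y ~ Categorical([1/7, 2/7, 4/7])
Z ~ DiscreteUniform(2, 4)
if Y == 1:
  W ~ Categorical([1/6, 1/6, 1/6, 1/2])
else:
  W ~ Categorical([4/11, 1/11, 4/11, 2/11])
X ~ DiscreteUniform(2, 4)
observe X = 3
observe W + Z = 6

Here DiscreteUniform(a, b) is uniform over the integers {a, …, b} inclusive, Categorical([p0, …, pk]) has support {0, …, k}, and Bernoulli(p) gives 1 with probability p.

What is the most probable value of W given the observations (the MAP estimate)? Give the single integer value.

Enumerate traces; 6 have nonzero weight after conditioning:
  (Y=0, Z=3, W=3, X=3) weight 2/693
  (Y=0, Z=4, W=2, X=3) weight 4/693
  (Y=1, Z=3, W=3, X=3) weight 1/63
  (Y=1, Z=4, W=2, X=3) weight 1/189
  (Y=2, Z=3, W=3, X=3) weight 8/693
  (Y=2, Z=4, W=2, X=3) weight 16/693
Group by W:
  weight(W=2) = 71/2079
  weight(W=3) = 1/33
Total weight = 71/2079 + 1/33 = 134/2079
P(W=2 | obs) = 71/2079 / 134/2079 = 71/134
P(W=3 | obs) = 1/33 / 134/2079 = 63/134
argmax = 2

argmax_v P(W = v | obs) = 2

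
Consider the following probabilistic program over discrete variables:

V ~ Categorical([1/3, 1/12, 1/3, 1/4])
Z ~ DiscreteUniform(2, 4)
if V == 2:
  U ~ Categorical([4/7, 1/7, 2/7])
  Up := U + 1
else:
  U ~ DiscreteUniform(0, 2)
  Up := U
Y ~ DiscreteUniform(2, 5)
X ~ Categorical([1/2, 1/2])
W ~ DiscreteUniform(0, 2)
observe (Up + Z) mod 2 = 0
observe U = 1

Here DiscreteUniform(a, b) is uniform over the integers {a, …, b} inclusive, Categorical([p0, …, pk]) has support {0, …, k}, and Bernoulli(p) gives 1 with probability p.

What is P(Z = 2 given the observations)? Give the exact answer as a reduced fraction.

P(Z = 2 | obs) = 3/20

Enumerate traces; 120 have nonzero weight after conditioning:
  (V=0, Z=3, U=1, Y=2, X=0, W=0) weight 1/648
  (V=0, Z=3, U=1, Y=2, X=0, W=1) weight 1/648
  (V=0, Z=3, U=1, Y=2, X=0, W=2) weight 1/648
  (V=0, Z=3, U=1, Y=2, X=1, W=0) weight 1/648
  (V=0, Z=3, U=1, Y=2, X=1, W=1) weight 1/648
  (V=0, Z=3, U=1, Y=2, X=1, W=2) weight 1/648
  (V=0, Z=3, U=1, Y=3, X=0, W=0) weight 1/648
  (V=0, Z=3, U=1, Y=3, X=0, W=1) weight 1/648
  (V=2, Z=2, U=1, Y=2, X=0, W=0) weight 1/1512
  (V=2, Z=4, U=1, Y=2, X=0, W=0) weight 1/1512
  … 110 more
Group by Z:
  weight(Z=2) = 1/63
  weight(Z=3) = 2/27
  weight(Z=4) = 1/63
Total weight = 1/63 + 2/27 + 1/63 = 20/189
P(Z=2 | obs) = 1/63 / 20/189 = 3/20
P(Z=3 | obs) = 2/27 / 20/189 = 7/10
P(Z=4 | obs) = 1/63 / 20/189 = 3/20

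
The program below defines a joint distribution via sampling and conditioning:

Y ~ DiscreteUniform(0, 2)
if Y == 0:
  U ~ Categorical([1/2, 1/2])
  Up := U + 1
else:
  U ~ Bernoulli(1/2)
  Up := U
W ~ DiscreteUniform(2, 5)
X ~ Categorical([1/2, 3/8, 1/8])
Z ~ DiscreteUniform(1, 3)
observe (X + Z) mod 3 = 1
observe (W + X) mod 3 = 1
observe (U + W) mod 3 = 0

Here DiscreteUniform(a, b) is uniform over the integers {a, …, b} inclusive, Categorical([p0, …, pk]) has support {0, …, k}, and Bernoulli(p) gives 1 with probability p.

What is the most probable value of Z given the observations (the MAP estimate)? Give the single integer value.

argmax_v P(Z = v | obs) = 3

Enumerate traces; 9 have nonzero weight after conditioning:
  (Y=0, U=0, W=3, X=1, Z=3) weight 1/192
  (Y=0, U=1, W=2, X=2, Z=2) weight 1/576
  (Y=0, U=1, W=5, X=2, Z=2) weight 1/576
  (Y=1, U=0, W=3, X=1, Z=3) weight 1/192
  (Y=1, U=1, W=2, X=2, Z=2) weight 1/576
  (Y=1, U=1, W=5, X=2, Z=2) weight 1/576
  (Y=2, U=0, W=3, X=1, Z=3) weight 1/192
  (Y=2, U=1, W=2, X=2, Z=2) weight 1/576
  … 1 more
Group by Z:
  weight(Z=2) = 1/96
  weight(Z=3) = 1/64
Total weight = 1/96 + 1/64 = 5/192
P(Z=2 | obs) = 1/96 / 5/192 = 2/5
P(Z=3 | obs) = 1/64 / 5/192 = 3/5
argmax = 3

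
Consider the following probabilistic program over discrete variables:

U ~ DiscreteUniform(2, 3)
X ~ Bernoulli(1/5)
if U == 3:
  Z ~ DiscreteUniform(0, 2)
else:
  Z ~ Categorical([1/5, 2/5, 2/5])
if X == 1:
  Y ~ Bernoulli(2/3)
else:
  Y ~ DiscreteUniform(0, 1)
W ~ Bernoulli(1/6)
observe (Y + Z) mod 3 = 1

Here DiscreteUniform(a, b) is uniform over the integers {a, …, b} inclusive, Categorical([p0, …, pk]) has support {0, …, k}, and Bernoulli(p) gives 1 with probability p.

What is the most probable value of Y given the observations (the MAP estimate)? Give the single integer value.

argmax_v P(Y = v | obs) = 0

Enumerate traces; 16 have nonzero weight after conditioning:
  (U=2, X=0, Z=0, Y=1, W=0) weight 1/30
  (U=2, X=0, Z=0, Y=1, W=1) weight 1/150
  (U=2, X=0, Z=1, Y=0, W=0) weight 1/15
  (U=2, X=0, Z=1, Y=0, W=1) weight 1/75
  (U=2, X=1, Z=0, Y=1, W=0) weight 1/90
  (U=2, X=1, Z=0, Y=1, W=1) weight 1/450
  (U=2, X=1, Z=1, Y=0, W=0) weight 1/90
  (U=2, X=1, Z=1, Y=0, W=1) weight 1/450
  … 8 more
Group by Y:
  weight(Y=0) = 77/450
  weight(Y=1) = 32/225
Total weight = 77/450 + 32/225 = 47/150
P(Y=0 | obs) = 77/450 / 47/150 = 77/141
P(Y=1 | obs) = 32/225 / 47/150 = 64/141
argmax = 0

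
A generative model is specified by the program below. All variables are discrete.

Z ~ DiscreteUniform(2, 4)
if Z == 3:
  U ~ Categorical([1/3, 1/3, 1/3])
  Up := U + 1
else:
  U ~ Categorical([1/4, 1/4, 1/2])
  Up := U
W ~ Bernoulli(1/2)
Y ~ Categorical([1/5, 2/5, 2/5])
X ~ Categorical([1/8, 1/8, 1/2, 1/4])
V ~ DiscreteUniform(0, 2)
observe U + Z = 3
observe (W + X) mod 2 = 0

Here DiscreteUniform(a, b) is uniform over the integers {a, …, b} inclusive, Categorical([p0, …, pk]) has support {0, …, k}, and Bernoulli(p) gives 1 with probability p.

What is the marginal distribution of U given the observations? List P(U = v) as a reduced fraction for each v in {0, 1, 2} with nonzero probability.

P(U=0) = 4/7, P(U=1) = 3/7

Enumerate traces; 72 have nonzero weight after conditioning:
  (Z=2, U=1, W=0, Y=0, X=0, V=0) weight 1/2880
  (Z=2, U=1, W=0, Y=0, X=0, V=1) weight 1/2880
  (Z=2, U=1, W=0, Y=0, X=0, V=2) weight 1/2880
  (Z=2, U=1, W=0, Y=0, X=2, V=0) weight 1/720
  (Z=2, U=1, W=0, Y=0, X=2, V=1) weight 1/720
  (Z=2, U=1, W=0, Y=0, X=2, V=2) weight 1/720
  (Z=2, U=1, W=0, Y=1, X=0, V=0) weight 1/1440
  (Z=2, U=1, W=0, Y=1, X=0, V=1) weight 1/1440
  (Z=3, U=0, W=0, Y=0, X=0, V=0) weight 1/2160
  … 63 more
Group by U:
  weight(U=0) = 1/18
  weight(U=1) = 1/24
Total weight = 1/18 + 1/24 = 7/72
P(U=0 | obs) = 1/18 / 7/72 = 4/7
P(U=1 | obs) = 1/24 / 7/72 = 3/7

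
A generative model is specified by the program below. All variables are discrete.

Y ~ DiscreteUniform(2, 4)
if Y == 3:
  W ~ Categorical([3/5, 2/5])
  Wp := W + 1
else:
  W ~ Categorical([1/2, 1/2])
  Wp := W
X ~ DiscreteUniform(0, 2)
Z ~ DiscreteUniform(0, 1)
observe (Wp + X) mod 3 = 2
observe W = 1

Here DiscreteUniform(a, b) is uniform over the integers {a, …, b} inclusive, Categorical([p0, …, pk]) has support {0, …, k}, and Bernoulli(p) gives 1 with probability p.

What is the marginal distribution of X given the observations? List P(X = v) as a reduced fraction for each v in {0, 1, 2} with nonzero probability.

Enumerate traces; 6 have nonzero weight after conditioning:
  (Y=2, W=1, X=1, Z=0) weight 1/36
  (Y=2, W=1, X=1, Z=1) weight 1/36
  (Y=3, W=1, X=0, Z=0) weight 1/45
  (Y=3, W=1, X=0, Z=1) weight 1/45
  (Y=4, W=1, X=1, Z=0) weight 1/36
  (Y=4, W=1, X=1, Z=1) weight 1/36
Group by X:
  weight(X=0) = 2/45
  weight(X=1) = 1/9
Total weight = 2/45 + 1/9 = 7/45
P(X=0 | obs) = 2/45 / 7/45 = 2/7
P(X=1 | obs) = 1/9 / 7/45 = 5/7

P(X=0) = 2/7, P(X=1) = 5/7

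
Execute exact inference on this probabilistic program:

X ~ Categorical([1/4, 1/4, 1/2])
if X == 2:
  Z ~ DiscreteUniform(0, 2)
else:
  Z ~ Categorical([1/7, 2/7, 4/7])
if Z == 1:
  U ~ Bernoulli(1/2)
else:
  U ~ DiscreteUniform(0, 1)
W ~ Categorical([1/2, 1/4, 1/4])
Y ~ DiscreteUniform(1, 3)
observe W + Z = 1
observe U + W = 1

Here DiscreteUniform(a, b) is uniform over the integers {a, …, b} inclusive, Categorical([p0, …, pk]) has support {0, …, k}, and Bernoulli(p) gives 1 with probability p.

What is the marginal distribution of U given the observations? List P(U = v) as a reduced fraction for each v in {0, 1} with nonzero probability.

Enumerate traces; 18 have nonzero weight after conditioning:
  (X=0, Z=0, U=0, W=1, Y=1) weight 1/672
  (X=0, Z=0, U=0, W=1, Y=2) weight 1/672
  (X=0, Z=0, U=0, W=1, Y=3) weight 1/672
  (X=0, Z=1, U=1, W=0, Y=1) weight 1/168
  (X=0, Z=1, U=1, W=0, Y=2) weight 1/168
  (X=0, Z=1, U=1, W=0, Y=3) weight 1/168
  (X=1, Z=0, U=0, W=1, Y=1) weight 1/672
  (X=1, Z=0, U=0, W=1, Y=2) weight 1/672
  … 10 more
Group by U:
  weight(U=0) = 5/168
  weight(U=1) = 13/168
Total weight = 5/168 + 13/168 = 3/28
P(U=0 | obs) = 5/168 / 3/28 = 5/18
P(U=1 | obs) = 13/168 / 3/28 = 13/18

P(U=0) = 5/18, P(U=1) = 13/18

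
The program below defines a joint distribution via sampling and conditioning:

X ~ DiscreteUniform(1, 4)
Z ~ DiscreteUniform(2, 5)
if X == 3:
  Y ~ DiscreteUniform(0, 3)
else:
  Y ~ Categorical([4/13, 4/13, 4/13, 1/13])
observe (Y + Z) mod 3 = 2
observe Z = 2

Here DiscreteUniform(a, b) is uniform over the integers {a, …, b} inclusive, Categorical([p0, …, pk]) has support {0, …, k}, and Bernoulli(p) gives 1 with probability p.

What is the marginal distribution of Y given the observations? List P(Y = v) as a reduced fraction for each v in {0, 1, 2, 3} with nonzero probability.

Enumerate traces; 8 have nonzero weight after conditioning:
  (X=1, Z=2, Y=0) weight 1/52
  (X=1, Z=2, Y=3) weight 1/208
  (X=2, Z=2, Y=0) weight 1/52
  (X=2, Z=2, Y=3) weight 1/208
  (X=3, Z=2, Y=0) weight 1/64
  (X=3, Z=2, Y=3) weight 1/64
  (X=4, Z=2, Y=0) weight 1/52
  (X=4, Z=2, Y=3) weight 1/208
Group by Y:
  weight(Y=0) = 61/832
  weight(Y=3) = 25/832
Total weight = 61/832 + 25/832 = 43/416
P(Y=0 | obs) = 61/832 / 43/416 = 61/86
P(Y=3 | obs) = 25/832 / 43/416 = 25/86

P(Y=0) = 61/86, P(Y=3) = 25/86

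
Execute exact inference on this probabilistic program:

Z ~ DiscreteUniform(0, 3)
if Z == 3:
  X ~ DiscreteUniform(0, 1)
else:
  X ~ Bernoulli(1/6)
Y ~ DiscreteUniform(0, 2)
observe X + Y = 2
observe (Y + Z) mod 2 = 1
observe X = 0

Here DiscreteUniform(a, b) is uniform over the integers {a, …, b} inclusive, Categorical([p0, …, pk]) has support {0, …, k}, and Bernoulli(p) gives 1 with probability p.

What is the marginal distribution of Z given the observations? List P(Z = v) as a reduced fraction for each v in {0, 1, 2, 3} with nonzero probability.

Enumerate traces; 2 have nonzero weight after conditioning:
  (Z=1, X=0, Y=2) weight 5/72
  (Z=3, X=0, Y=2) weight 1/24
Group by Z:
  weight(Z=1) = 5/72
  weight(Z=3) = 1/24
Total weight = 5/72 + 1/24 = 1/9
P(Z=1 | obs) = 5/72 / 1/9 = 5/8
P(Z=3 | obs) = 1/24 / 1/9 = 3/8

P(Z=1) = 5/8, P(Z=3) = 3/8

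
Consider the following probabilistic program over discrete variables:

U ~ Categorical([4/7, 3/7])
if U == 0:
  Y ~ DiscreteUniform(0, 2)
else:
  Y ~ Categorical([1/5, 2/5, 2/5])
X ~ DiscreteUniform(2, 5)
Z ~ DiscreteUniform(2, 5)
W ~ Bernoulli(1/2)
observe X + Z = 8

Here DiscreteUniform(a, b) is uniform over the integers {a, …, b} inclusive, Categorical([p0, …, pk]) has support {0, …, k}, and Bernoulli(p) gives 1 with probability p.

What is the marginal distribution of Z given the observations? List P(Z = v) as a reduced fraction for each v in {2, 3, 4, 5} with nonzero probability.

Enumerate traces; 36 have nonzero weight after conditioning:
  (U=0, Y=0, X=3, Z=5, W=0) weight 1/168
  (U=0, Y=0, X=3, Z=5, W=1) weight 1/168
  (U=0, Y=0, X=4, Z=4, W=0) weight 1/168
  (U=0, Y=0, X=4, Z=4, W=1) weight 1/168
  (U=0, Y=0, X=5, Z=3, W=0) weight 1/168
  (U=0, Y=0, X=5, Z=3, W=1) weight 1/168
  (U=0, Y=1, X=3, Z=5, W=0) weight 1/168
  (U=0, Y=1, X=3, Z=5, W=1) weight 1/168
  … 28 more
Group by Z:
  weight(Z=3) = 1/16
  weight(Z=4) = 1/16
  weight(Z=5) = 1/16
Total weight = 1/16 + 1/16 + 1/16 = 3/16
P(Z=3 | obs) = 1/16 / 3/16 = 1/3
P(Z=4 | obs) = 1/16 / 3/16 = 1/3
P(Z=5 | obs) = 1/16 / 3/16 = 1/3

P(Z=3) = 1/3, P(Z=4) = 1/3, P(Z=5) = 1/3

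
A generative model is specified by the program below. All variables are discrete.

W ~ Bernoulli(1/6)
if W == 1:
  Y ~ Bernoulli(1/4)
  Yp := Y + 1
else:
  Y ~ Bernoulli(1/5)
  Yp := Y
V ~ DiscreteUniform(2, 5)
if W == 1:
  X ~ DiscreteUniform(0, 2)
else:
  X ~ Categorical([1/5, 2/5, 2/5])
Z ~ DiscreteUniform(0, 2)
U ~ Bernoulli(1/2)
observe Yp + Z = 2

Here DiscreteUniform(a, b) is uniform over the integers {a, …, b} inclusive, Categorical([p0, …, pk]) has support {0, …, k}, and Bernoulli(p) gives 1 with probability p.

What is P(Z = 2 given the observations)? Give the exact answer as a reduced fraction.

Enumerate traces; 96 have nonzero weight after conditioning:
  (W=0, Y=0, V=2, X=0, Z=2, U=0) weight 1/180
  (W=0, Y=0, V=2, X=0, Z=2, U=1) weight 1/180
  (W=0, Y=0, V=2, X=1, Z=2, U=0) weight 1/90
  (W=0, Y=0, V=2, X=1, Z=2, U=1) weight 1/90
  (W=0, Y=0, V=2, X=2, Z=2, U=0) weight 1/90
  (W=0, Y=0, V=2, X=2, Z=2, U=1) weight 1/90
  (W=0, Y=0, V=3, X=0, Z=2, U=0) weight 1/180
  (W=0, Y=0, V=3, X=0, Z=2, U=1) weight 1/180
  (W=0, Y=1, V=2, X=0, Z=1, U=0) weight 1/720
  (W=1, Y=1, V=2, X=0, Z=0, U=0) weight 1/1728
  … 86 more
Group by Z:
  weight(Z=0) = 1/72
  weight(Z=1) = 7/72
  weight(Z=2) = 2/9
Total weight = 1/72 + 7/72 + 2/9 = 1/3
P(Z=0 | obs) = 1/72 / 1/3 = 1/24
P(Z=1 | obs) = 7/72 / 1/3 = 7/24
P(Z=2 | obs) = 2/9 / 1/3 = 2/3

P(Z = 2 | obs) = 2/3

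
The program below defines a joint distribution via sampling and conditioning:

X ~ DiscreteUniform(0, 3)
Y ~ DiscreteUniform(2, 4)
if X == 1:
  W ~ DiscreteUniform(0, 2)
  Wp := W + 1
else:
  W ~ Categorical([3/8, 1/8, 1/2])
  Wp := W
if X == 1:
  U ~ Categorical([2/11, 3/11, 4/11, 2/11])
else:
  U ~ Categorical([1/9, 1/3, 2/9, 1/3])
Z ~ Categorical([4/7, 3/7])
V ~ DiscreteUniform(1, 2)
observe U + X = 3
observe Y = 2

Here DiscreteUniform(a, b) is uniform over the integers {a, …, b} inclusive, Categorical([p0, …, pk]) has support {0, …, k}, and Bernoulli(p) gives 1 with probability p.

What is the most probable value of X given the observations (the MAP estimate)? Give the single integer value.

argmax_v P(X = v | obs) = 1

Enumerate traces; 48 have nonzero weight after conditioning:
  (X=0, Y=2, W=0, U=3, Z=0, V=1) weight 1/336
  (X=0, Y=2, W=0, U=3, Z=0, V=2) weight 1/336
  (X=0, Y=2, W=0, U=3, Z=1, V=1) weight 1/448
  (X=0, Y=2, W=0, U=3, Z=1, V=2) weight 1/448
  (X=0, Y=2, W=1, U=3, Z=0, V=1) weight 1/1008
  (X=0, Y=2, W=1, U=3, Z=0, V=2) weight 1/1008
  (X=0, Y=2, W=1, U=3, Z=1, V=1) weight 1/1344
  (X=0, Y=2, W=1, U=3, Z=1, V=2) weight 1/1344
  (X=1, Y=2, W=0, U=2, Z=0, V=1) weight 2/693
  (X=2, Y=2, W=0, U=1, Z=0, V=1) weight 1/336
  … 38 more
Group by X:
  weight(X=0) = 1/36
  weight(X=1) = 1/33
  weight(X=2) = 1/36
  weight(X=3) = 1/108
Total weight = 1/36 + 1/33 + 1/36 + 1/108 = 113/1188
P(X=0 | obs) = 1/36 / 113/1188 = 33/113
P(X=1 | obs) = 1/33 / 113/1188 = 36/113
P(X=2 | obs) = 1/36 / 113/1188 = 33/113
P(X=3 | obs) = 1/108 / 113/1188 = 11/113
argmax = 1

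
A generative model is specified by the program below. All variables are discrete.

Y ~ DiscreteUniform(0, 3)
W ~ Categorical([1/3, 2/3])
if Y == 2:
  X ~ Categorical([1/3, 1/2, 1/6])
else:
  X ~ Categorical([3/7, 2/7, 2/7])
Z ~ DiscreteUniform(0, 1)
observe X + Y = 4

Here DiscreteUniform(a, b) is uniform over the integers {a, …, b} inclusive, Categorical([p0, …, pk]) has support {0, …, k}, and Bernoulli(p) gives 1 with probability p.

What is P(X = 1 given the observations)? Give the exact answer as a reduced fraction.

P(X = 1 | obs) = 12/19

Enumerate traces; 8 have nonzero weight after conditioning:
  (Y=2, W=0, X=2, Z=0) weight 1/144
  (Y=2, W=0, X=2, Z=1) weight 1/144
  (Y=2, W=1, X=2, Z=0) weight 1/72
  (Y=2, W=1, X=2, Z=1) weight 1/72
  (Y=3, W=0, X=1, Z=0) weight 1/84
  (Y=3, W=0, X=1, Z=1) weight 1/84
  (Y=3, W=1, X=1, Z=0) weight 1/42
  (Y=3, W=1, X=1, Z=1) weight 1/42
Group by X:
  weight(X=1) = 1/14
  weight(X=2) = 1/24
Total weight = 1/14 + 1/24 = 19/168
P(X=1 | obs) = 1/14 / 19/168 = 12/19
P(X=2 | obs) = 1/24 / 19/168 = 7/19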